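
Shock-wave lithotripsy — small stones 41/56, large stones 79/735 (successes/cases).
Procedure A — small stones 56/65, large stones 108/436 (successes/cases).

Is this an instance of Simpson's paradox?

Small stones: shock-wave lithotripsy 41/56 = 73.2%, Procedure A 56/65 = 86.2% → Procedure A
Large stones: shock-wave lithotripsy 79/735 = 10.7%, Procedure A 108/436 = 24.8% → Procedure A
Overall: shock-wave lithotripsy 120/791 = 15.2%, Procedure A 164/501 = 32.7% → Procedure A
Procedure A wins overall and in every stone group — no reversal.

No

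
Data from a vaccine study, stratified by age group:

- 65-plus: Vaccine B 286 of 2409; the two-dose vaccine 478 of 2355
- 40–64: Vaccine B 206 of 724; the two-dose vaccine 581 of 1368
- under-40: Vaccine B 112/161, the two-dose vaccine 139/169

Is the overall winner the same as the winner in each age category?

Yes

65-plus: Vaccine B 286/2409 = 11.9%, the two-dose vaccine 478/2355 = 20.3% → the two-dose vaccine
40–64: Vaccine B 206/724 = 28.5%, the two-dose vaccine 581/1368 = 42.5% → the two-dose vaccine
Under-40: Vaccine B 112/161 = 69.6%, the two-dose vaccine 139/169 = 82.2% → the two-dose vaccine
Overall: Vaccine B 604/3294 = 18.3%, the two-dose vaccine 1198/3892 = 30.8% → the two-dose vaccine
The two-dose vaccine wins overall and in every age group — no reversal.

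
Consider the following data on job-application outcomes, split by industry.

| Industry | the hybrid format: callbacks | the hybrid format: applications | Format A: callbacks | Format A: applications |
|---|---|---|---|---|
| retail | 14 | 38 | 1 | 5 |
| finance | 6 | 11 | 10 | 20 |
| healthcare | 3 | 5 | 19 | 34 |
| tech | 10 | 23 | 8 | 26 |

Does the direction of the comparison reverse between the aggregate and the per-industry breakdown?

Retail: the hybrid format 14/38 = 36.8%, Format A 1/5 = 20.0% → the hybrid format
Finance: the hybrid format 6/11 = 54.5%, Format A 10/20 = 50.0% → the hybrid format
Healthcare: the hybrid format 3/5 = 60.0%, Format A 19/34 = 55.9% → the hybrid format
Tech: the hybrid format 10/23 = 43.5%, Format A 8/26 = 30.8% → the hybrid format
Overall: the hybrid format 33/77 = 42.9%, Format A 38/85 = 44.7% → Format A
The hybrid format wins each industry group but Format A wins overall — the comparison reverses. The hybrid format's applications skew toward retail, which has a lower base rate.

Yes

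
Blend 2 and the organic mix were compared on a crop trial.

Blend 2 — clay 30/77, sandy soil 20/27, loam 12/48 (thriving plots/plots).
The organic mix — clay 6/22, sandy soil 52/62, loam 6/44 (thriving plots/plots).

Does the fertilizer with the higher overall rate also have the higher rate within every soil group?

No

Clay: Blend 2 30/77 = 39.0%, the organic mix 6/22 = 27.3% → Blend 2
Sandy soil: Blend 2 20/27 = 74.1%, the organic mix 52/62 = 83.9% → the organic mix
Loam: Blend 2 12/48 = 25.0%, the organic mix 6/44 = 13.6% → Blend 2
Overall: Blend 2 62/152 = 40.8%, the organic mix 64/128 = 50.0% → the organic mix
Neither sweeps: Blend 2 wins 2 of 3 groups, the organic mix wins 1. The organic mix wins overall but not every group — no Simpson reversal.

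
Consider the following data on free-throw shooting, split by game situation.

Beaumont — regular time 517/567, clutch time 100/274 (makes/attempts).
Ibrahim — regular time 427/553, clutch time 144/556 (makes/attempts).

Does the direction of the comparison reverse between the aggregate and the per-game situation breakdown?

No

Regular time: Beaumont 517/567 = 91.2%, Ibrahim 427/553 = 77.2% → Beaumont
Clutch time: Beaumont 100/274 = 36.5%, Ibrahim 144/556 = 25.9% → Beaumont
Overall: Beaumont 617/841 = 73.4%, Ibrahim 571/1109 = 51.5% → Beaumont
Beaumont wins overall and in every game group — no reversal.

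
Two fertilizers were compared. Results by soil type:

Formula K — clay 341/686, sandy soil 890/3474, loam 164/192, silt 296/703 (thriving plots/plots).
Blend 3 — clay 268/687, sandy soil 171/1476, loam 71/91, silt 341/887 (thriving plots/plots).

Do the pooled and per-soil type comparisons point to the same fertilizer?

Yes

Clay: Formula K 341/686 = 49.7%, Blend 3 268/687 = 39.0% → Formula K
Sandy soil: Formula K 890/3474 = 25.6%, Blend 3 171/1476 = 11.6% → Formula K
Loam: Formula K 164/192 = 85.4%, Blend 3 71/91 = 78.0% → Formula K
Silt: Formula K 296/703 = 42.1%, Blend 3 341/887 = 38.4% → Formula K
Overall: Formula K 1691/5055 = 33.5%, Blend 3 851/3141 = 27.1% → Formula K
Formula K wins overall and in every soil group — no reversal.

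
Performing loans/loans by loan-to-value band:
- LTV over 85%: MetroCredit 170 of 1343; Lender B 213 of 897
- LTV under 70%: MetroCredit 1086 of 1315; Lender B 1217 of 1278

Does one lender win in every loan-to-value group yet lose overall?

No

LTV over 85%: MetroCredit 170/1343 = 12.7%, Lender B 213/897 = 23.7% → Lender B
LTV under 70%: MetroCredit 1086/1315 = 82.6%, Lender B 1217/1278 = 95.2% → Lender B
Overall: MetroCredit 1256/2658 = 47.3%, Lender B 1430/2175 = 65.7% → Lender B
Lender B wins overall and in every loan-to-value group — no reversal.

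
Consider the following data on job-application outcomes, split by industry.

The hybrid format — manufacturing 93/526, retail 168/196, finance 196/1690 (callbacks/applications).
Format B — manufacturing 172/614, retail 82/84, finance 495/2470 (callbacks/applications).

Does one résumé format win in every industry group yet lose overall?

No

Manufacturing: the hybrid format 93/526 = 17.7%, Format B 172/614 = 28.0% → Format B
Retail: the hybrid format 168/196 = 85.7%, Format B 82/84 = 97.6% → Format B
Finance: the hybrid format 196/1690 = 11.6%, Format B 495/2470 = 20.0% → Format B
Overall: the hybrid format 457/2412 = 18.9%, Format B 749/3168 = 23.6% → Format B
Format B wins overall and in every industry group — no reversal.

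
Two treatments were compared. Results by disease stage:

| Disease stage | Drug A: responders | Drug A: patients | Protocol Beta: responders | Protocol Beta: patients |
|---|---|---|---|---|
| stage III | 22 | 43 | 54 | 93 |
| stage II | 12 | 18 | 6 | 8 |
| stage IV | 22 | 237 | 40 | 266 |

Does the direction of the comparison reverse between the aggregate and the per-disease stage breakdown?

No

Stage III: Drug A 22/43 = 51.2%, Protocol Beta 54/93 = 58.1% → Protocol Beta
Stage II: Drug A 12/18 = 66.7%, Protocol Beta 6/8 = 75.0% → Protocol Beta
Stage IV: Drug A 22/237 = 9.3%, Protocol Beta 40/266 = 15.0% → Protocol Beta
Overall: Drug A 56/298 = 18.8%, Protocol Beta 100/367 = 27.2% → Protocol Beta
Protocol Beta wins overall and in every disease group — no reversal.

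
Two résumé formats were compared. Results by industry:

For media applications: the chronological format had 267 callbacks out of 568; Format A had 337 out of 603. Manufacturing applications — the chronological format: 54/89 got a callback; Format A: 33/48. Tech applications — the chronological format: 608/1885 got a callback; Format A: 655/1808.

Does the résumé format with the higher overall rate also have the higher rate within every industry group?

Media: the chronological format 267/568 = 47.0%, Format A 337/603 = 55.9% → Format A
Manufacturing: the chronological format 54/89 = 60.7%, Format A 33/48 = 68.8% → Format A
Tech: the chronological format 608/1885 = 32.3%, Format A 655/1808 = 36.2% → Format A
Overall: the chronological format 929/2542 = 36.5%, Format A 1025/2459 = 41.7% → Format A
Format A wins overall and in every industry group — no reversal.

Yes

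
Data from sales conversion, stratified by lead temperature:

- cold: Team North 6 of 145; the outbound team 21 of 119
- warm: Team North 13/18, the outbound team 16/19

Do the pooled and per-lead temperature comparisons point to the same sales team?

Cold: Team North 6/145 = 4.1%, the outbound team 21/119 = 17.6% → the outbound team
Warm: Team North 13/18 = 72.2%, the outbound team 16/19 = 84.2% → the outbound team
Overall: Team North 19/163 = 11.7%, the outbound team 37/138 = 26.8% → the outbound team
The outbound team wins overall and in every lead group — no reversal.

Yes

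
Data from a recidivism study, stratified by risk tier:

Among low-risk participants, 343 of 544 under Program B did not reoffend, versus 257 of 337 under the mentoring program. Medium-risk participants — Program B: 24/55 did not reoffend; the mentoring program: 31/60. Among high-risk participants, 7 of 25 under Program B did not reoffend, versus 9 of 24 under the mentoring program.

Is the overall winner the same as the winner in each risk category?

Low-risk: Program B 343/544 = 63.1%, the mentoring program 257/337 = 76.3% → the mentoring program
Medium-risk: Program B 24/55 = 43.6%, the mentoring program 31/60 = 51.7% → the mentoring program
High-risk: Program B 7/25 = 28.0%, the mentoring program 9/24 = 37.5% → the mentoring program
Overall: Program B 374/624 = 59.9%, the mentoring program 297/421 = 70.5% → the mentoring program
The mentoring program wins overall and in every risk group — no reversal.

Yes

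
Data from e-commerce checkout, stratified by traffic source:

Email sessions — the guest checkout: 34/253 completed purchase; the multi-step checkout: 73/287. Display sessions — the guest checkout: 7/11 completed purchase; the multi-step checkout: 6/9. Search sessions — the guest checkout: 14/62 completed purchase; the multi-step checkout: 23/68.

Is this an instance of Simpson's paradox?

No

Email: the guest checkout 34/253 = 13.4%, the multi-step checkout 73/287 = 25.4% → the multi-step checkout
Display: the guest checkout 7/11 = 63.6%, the multi-step checkout 6/9 = 66.7% → the multi-step checkout
Search: the guest checkout 14/62 = 22.6%, the multi-step checkout 23/68 = 33.8% → the multi-step checkout
Overall: the guest checkout 55/326 = 16.9%, the multi-step checkout 102/364 = 28.0% → the multi-step checkout
The multi-step checkout wins overall and in every traffic group — no reversal.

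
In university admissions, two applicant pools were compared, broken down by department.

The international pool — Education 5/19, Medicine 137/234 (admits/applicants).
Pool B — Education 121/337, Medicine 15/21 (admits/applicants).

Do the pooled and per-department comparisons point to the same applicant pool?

No

Education: the international pool 5/19 = 26.3%, Pool B 121/337 = 35.9% → Pool B
Medicine: the international pool 137/234 = 58.5%, Pool B 15/21 = 71.4% → Pool B
Overall: the international pool 142/253 = 56.1%, Pool B 136/358 = 38.0% → the international pool
Pool B wins each department group but the international pool wins overall — the comparison reverses. Pool B's applicants skew toward Education, which has a lower base rate.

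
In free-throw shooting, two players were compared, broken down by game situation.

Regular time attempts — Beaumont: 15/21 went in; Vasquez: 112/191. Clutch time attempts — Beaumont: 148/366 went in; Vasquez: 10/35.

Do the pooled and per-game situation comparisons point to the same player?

No

Regular time: Beaumont 15/21 = 71.4%, Vasquez 112/191 = 58.6% → Beaumont
Clutch time: Beaumont 148/366 = 40.4%, Vasquez 10/35 = 28.6% → Beaumont
Overall: Beaumont 163/387 = 42.1%, Vasquez 122/226 = 54.0% → Vasquez
Beaumont wins each game group but Vasquez wins overall — the comparison reverses. Beaumont's attempts skew toward clutch time, which has a lower base rate.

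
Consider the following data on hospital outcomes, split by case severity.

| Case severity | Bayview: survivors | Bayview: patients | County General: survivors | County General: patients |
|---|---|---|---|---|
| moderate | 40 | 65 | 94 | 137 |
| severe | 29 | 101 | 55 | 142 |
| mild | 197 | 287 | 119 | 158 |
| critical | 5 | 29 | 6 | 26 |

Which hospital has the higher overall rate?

County General

Moderate: Bayview 40/65 = 61.5%, County General 94/137 = 68.6% → County General
Severe: Bayview 29/101 = 28.7%, County General 55/142 = 38.7% → County General
Mild: Bayview 197/287 = 68.6%, County General 119/158 = 75.3% → County General
Critical: Bayview 5/29 = 17.2%, County General 6/26 = 23.1% → County General
Overall: Bayview 271/482 = 56.2%, County General 274/463 = 59.2% → County General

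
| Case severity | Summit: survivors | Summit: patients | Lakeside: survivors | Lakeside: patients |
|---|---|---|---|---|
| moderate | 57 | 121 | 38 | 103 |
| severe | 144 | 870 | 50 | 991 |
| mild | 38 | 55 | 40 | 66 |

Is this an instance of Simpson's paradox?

Moderate: Summit 57/121 = 47.1%, Lakeside 38/103 = 36.9% → Summit
Severe: Summit 144/870 = 16.6%, Lakeside 50/991 = 5.0% → Summit
Mild: Summit 38/55 = 69.1%, Lakeside 40/66 = 60.6% → Summit
Overall: Summit 239/1046 = 22.8%, Lakeside 128/1160 = 11.0% → Summit
Summit wins overall and in every case group — no reversal.

No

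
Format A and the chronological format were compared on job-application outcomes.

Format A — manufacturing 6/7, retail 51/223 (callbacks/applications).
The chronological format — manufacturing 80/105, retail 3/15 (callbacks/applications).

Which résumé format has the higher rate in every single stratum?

Format A

Manufacturing: Format A 6/7 = 85.7%, the chronological format 80/105 = 76.2% → Format A
Retail: Format A 51/223 = 22.9%, the chronological format 3/15 = 20.0% → Format A
Format A has the higher rate in both groups.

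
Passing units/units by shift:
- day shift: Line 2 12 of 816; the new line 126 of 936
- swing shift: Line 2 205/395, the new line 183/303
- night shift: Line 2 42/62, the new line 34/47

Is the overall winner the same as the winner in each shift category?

Day shift: Line 2 12/816 = 1.5%, the new line 126/936 = 13.5% → the new line
Swing shift: Line 2 205/395 = 51.9%, the new line 183/303 = 60.4% → the new line
Night shift: Line 2 42/62 = 67.7%, the new line 34/47 = 72.3% → the new line
Overall: Line 2 259/1273 = 20.3%, the new line 343/1286 = 26.7% → the new line
The new line wins overall and in every shift group — no reversal.

Yes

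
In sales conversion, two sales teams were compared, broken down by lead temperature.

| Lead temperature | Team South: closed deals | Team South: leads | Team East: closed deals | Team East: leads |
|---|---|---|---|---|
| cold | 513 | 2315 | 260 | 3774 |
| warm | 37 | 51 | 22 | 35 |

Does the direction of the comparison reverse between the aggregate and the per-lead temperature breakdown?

No

Cold: Team South 513/2315 = 22.2%, Team East 260/3774 = 6.9% → Team South
Warm: Team South 37/51 = 72.5%, Team East 22/35 = 62.9% → Team South
Overall: Team South 550/2366 = 23.2%, Team East 282/3809 = 7.4% → Team South
Team South wins overall and in every lead group — no reversal.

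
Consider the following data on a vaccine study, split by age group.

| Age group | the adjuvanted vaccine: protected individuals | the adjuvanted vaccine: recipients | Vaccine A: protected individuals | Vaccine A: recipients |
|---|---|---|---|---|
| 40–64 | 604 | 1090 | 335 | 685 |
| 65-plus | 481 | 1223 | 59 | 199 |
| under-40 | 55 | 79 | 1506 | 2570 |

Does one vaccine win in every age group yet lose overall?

Yes

40–64: the adjuvanted vaccine 604/1090 = 55.4%, Vaccine A 335/685 = 48.9% → the adjuvanted vaccine
65-plus: the adjuvanted vaccine 481/1223 = 39.3%, Vaccine A 59/199 = 29.6% → the adjuvanted vaccine
Under-40: the adjuvanted vaccine 55/79 = 69.6%, Vaccine A 1506/2570 = 58.6% → the adjuvanted vaccine
Overall: the adjuvanted vaccine 1140/2392 = 47.7%, Vaccine A 1900/3454 = 55.0% → Vaccine A
The adjuvanted vaccine wins each age group but Vaccine A wins overall — the comparison reverses. The adjuvanted vaccine's recipients skew toward 65-plus, which has a lower base rate.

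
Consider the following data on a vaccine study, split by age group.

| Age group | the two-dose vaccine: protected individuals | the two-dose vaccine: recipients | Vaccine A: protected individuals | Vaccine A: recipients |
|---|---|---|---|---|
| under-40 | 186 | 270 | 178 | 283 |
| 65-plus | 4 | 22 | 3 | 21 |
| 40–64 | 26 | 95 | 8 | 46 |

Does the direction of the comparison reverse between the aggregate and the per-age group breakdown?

Under-40: the two-dose vaccine 186/270 = 68.9%, Vaccine A 178/283 = 62.9% → the two-dose vaccine
65-plus: the two-dose vaccine 4/22 = 18.2%, Vaccine A 3/21 = 14.3% → the two-dose vaccine
40–64: the two-dose vaccine 26/95 = 27.4%, Vaccine A 8/46 = 17.4% → the two-dose vaccine
Overall: the two-dose vaccine 216/387 = 55.8%, Vaccine A 189/350 = 54.0% → the two-dose vaccine
The two-dose vaccine wins overall and in every age group — no reversal.

No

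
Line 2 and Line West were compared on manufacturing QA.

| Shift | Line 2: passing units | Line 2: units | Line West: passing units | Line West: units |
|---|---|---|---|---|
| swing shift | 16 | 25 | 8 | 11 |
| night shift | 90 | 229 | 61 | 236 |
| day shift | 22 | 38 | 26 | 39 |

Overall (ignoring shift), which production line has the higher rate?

Line 2

Swing shift: Line 2 16/25 = 64.0%, Line West 8/11 = 72.7% → Line West
Night shift: Line 2 90/229 = 39.3%, Line West 61/236 = 25.8% → Line 2
Day shift: Line 2 22/38 = 57.9%, Line West 26/39 = 66.7% → Line West
Overall: Line 2 128/292 = 43.8%, Line West 95/286 = 33.2% → Line 2
(Neither sweeps every shift group, but Line 2 has the higher pooled rate.)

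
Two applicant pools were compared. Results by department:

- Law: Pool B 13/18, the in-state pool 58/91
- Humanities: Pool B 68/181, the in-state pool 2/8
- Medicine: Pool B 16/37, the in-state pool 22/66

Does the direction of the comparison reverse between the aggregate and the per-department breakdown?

Yes

Law: Pool B 13/18 = 72.2%, the in-state pool 58/91 = 63.7% → Pool B
Humanities: Pool B 68/181 = 37.6%, the in-state pool 2/8 = 25.0% → Pool B
Medicine: Pool B 16/37 = 43.2%, the in-state pool 22/66 = 33.3% → Pool B
Overall: Pool B 97/236 = 41.1%, the in-state pool 82/165 = 49.7% → the in-state pool
Pool B wins each department group but the in-state pool wins overall — the comparison reverses. Pool B's applicants skew toward Humanities, which has a lower base rate.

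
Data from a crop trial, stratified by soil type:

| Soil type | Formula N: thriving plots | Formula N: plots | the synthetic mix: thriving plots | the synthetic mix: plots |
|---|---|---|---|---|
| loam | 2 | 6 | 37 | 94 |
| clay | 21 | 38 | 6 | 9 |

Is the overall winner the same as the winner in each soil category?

No

Loam: Formula N 2/6 = 33.3%, the synthetic mix 37/94 = 39.4% → the synthetic mix
Clay: Formula N 21/38 = 55.3%, the synthetic mix 6/9 = 66.7% → the synthetic mix
Overall: Formula N 23/44 = 52.3%, the synthetic mix 43/103 = 41.7% → Formula N
The synthetic mix wins each soil group but Formula N wins overall — the comparison reverses. The synthetic mix's plots skew toward loam, which has a lower base rate.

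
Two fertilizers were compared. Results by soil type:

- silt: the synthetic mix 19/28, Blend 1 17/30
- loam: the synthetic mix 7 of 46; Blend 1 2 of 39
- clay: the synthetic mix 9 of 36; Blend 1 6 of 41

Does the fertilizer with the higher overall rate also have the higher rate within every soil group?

Yes

Silt: the synthetic mix 19/28 = 67.9%, Blend 1 17/30 = 56.7% → the synthetic mix
Loam: the synthetic mix 7/46 = 15.2%, Blend 1 2/39 = 5.1% → the synthetic mix
Clay: the synthetic mix 9/36 = 25.0%, Blend 1 6/41 = 14.6% → the synthetic mix
Overall: the synthetic mix 35/110 = 31.8%, Blend 1 25/110 = 22.7% → the synthetic mix
The synthetic mix wins overall and in every soil group — no reversal.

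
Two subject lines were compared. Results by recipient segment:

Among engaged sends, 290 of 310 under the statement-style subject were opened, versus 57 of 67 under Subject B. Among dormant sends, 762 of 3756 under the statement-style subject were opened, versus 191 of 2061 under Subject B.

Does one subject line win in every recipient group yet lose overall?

Engaged: the statement-style subject 290/310 = 93.5%, Subject B 57/67 = 85.1% → the statement-style subject
Dormant: the statement-style subject 762/3756 = 20.3%, Subject B 191/2061 = 9.3% → the statement-style subject
Overall: the statement-style subject 1052/4066 = 25.9%, Subject B 248/2128 = 11.7% → the statement-style subject
The statement-style subject wins overall and in every recipient group — no reversal.

No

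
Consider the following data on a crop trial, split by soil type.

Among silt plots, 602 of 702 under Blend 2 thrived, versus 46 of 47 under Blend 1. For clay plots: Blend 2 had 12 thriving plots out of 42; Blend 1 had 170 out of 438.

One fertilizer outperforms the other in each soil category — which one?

Silt: Blend 2 602/702 = 85.8%, Blend 1 46/47 = 97.9% → Blend 1
Clay: Blend 2 12/42 = 28.6%, Blend 1 170/438 = 38.8% → Blend 1
Blend 1 has the higher rate in both groups.

Blend 1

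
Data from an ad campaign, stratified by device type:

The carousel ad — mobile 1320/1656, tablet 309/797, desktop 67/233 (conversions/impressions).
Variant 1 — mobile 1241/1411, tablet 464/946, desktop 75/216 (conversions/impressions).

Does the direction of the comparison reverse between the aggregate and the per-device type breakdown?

No

Mobile: the carousel ad 1320/1656 = 79.7%, Variant 1 1241/1411 = 88.0% → Variant 1
Tablet: the carousel ad 309/797 = 38.8%, Variant 1 464/946 = 49.0% → Variant 1
Desktop: the carousel ad 67/233 = 28.8%, Variant 1 75/216 = 34.7% → Variant 1
Overall: the carousel ad 1696/2686 = 63.1%, Variant 1 1780/2573 = 69.2% → Variant 1
Variant 1 wins overall and in every device group — no reversal.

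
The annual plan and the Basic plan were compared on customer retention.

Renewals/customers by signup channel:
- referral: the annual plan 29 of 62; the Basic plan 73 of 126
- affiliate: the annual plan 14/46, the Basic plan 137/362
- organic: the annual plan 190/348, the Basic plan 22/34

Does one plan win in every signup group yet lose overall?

Referral: the annual plan 29/62 = 46.8%, the Basic plan 73/126 = 57.9% → the Basic plan
Affiliate: the annual plan 14/46 = 30.4%, the Basic plan 137/362 = 37.8% → the Basic plan
Organic: the annual plan 190/348 = 54.6%, the Basic plan 22/34 = 64.7% → the Basic plan
Overall: the annual plan 233/456 = 51.1%, the Basic plan 232/522 = 44.4% → the annual plan
The Basic plan wins each signup group but the annual plan wins overall — the comparison reverses. The Basic plan's customers skew toward affiliate, which has a lower base rate.

Yes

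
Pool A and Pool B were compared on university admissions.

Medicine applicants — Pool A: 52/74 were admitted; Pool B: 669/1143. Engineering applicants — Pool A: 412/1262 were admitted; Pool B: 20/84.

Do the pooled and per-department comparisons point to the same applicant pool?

Medicine: Pool A 52/74 = 70.3%, Pool B 669/1143 = 58.5% → Pool A
Engineering: Pool A 412/1262 = 32.6%, Pool B 20/84 = 23.8% → Pool A
Overall: Pool A 464/1336 = 34.7%, Pool B 689/1227 = 56.2% → Pool B
Pool A wins each department group but Pool B wins overall — the comparison reverses. Pool A's applicants skew toward Engineering, which has a lower base rate.

No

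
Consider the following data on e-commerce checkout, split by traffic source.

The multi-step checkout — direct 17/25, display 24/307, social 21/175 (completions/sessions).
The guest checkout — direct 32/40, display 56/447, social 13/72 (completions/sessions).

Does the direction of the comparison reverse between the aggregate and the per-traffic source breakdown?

No

Direct: the multi-step checkout 17/25 = 68.0%, the guest checkout 32/40 = 80.0% → the guest checkout
Display: the multi-step checkout 24/307 = 7.8%, the guest checkout 56/447 = 12.5% → the guest checkout
Social: the multi-step checkout 21/175 = 12.0%, the guest checkout 13/72 = 18.1% → the guest checkout
Overall: the multi-step checkout 62/507 = 12.2%, the guest checkout 101/559 = 18.1% → the guest checkout
The guest checkout wins overall and in every traffic group — no reversal.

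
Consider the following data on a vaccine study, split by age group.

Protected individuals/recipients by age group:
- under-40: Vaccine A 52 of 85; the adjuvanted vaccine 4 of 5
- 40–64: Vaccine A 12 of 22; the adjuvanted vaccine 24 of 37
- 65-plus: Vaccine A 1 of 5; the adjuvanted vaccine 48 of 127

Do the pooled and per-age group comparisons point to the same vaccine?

Under-40: Vaccine A 52/85 = 61.2%, the adjuvanted vaccine 4/5 = 80.0% → the adjuvanted vaccine
40–64: Vaccine A 12/22 = 54.5%, the adjuvanted vaccine 24/37 = 64.9% → the adjuvanted vaccine
65-plus: Vaccine A 1/5 = 20.0%, the adjuvanted vaccine 48/127 = 37.8% → the adjuvanted vaccine
Overall: Vaccine A 65/112 = 58.0%, the adjuvanted vaccine 76/169 = 45.0% → Vaccine A
The adjuvanted vaccine wins each age group but Vaccine A wins overall — the comparison reverses. The adjuvanted vaccine's recipients skew toward 65-plus, which has a lower base rate.

No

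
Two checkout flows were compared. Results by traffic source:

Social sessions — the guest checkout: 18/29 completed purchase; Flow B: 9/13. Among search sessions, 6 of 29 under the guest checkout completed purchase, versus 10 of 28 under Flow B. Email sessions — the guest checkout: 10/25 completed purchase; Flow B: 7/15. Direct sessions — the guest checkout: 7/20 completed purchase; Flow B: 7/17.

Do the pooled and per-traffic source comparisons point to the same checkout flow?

Yes

Social: the guest checkout 18/29 = 62.1%, Flow B 9/13 = 69.2% → Flow B
Search: the guest checkout 6/29 = 20.7%, Flow B 10/28 = 35.7% → Flow B
Email: the guest checkout 10/25 = 40.0%, Flow B 7/15 = 46.7% → Flow B
Direct: the guest checkout 7/20 = 35.0%, Flow B 7/17 = 41.2% → Flow B
Overall: the guest checkout 41/103 = 39.8%, Flow B 33/73 = 45.2% → Flow B
Flow B wins overall and in every traffic group — no reversal.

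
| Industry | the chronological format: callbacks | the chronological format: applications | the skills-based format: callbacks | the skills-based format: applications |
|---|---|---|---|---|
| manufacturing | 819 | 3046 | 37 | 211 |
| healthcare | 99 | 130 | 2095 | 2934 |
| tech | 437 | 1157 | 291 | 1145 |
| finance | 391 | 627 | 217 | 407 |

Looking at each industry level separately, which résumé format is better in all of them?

the chronological format

Manufacturing: the chronological format 819/3046 = 26.9%, the skills-based format 37/211 = 17.5% → the chronological format
Healthcare: the chronological format 99/130 = 76.2%, the skills-based format 2095/2934 = 71.4% → the chronological format
Tech: the chronological format 437/1157 = 37.8%, the skills-based format 291/1145 = 25.4% → the chronological format
Finance: the chronological format 391/627 = 62.4%, the skills-based format 217/407 = 53.3% → the chronological format
The chronological format has the higher rate in all 4 groups.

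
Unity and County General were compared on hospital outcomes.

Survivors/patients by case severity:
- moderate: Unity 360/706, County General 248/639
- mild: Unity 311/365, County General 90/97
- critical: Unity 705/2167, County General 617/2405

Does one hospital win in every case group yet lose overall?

Moderate: Unity 360/706 = 51.0%, County General 248/639 = 38.8% → Unity
Mild: Unity 311/365 = 85.2%, County General 90/97 = 92.8% → County General
Critical: Unity 705/2167 = 32.5%, County General 617/2405 = 25.7% → Unity
Overall: Unity 1376/3238 = 42.5%, County General 955/3141 = 30.4% → Unity
Neither sweeps: Unity wins 2 of 3 groups, County General wins 1. Unity wins overall but not every group — no Simpson reversal.

No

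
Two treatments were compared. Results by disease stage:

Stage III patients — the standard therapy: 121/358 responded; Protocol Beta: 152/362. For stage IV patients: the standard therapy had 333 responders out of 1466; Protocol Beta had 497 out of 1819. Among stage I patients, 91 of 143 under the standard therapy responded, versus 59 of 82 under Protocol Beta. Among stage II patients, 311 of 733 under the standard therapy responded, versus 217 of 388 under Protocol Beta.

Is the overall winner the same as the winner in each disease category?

Yes

Stage III: the standard therapy 121/358 = 33.8%, Protocol Beta 152/362 = 42.0% → Protocol Beta
Stage IV: the standard therapy 333/1466 = 22.7%, Protocol Beta 497/1819 = 27.3% → Protocol Beta
Stage I: the standard therapy 91/143 = 63.6%, Protocol Beta 59/82 = 72.0% → Protocol Beta
Stage II: the standard therapy 311/733 = 42.4%, Protocol Beta 217/388 = 55.9% → Protocol Beta
Overall: the standard therapy 856/2700 = 31.7%, Protocol Beta 925/2651 = 34.9% → Protocol Beta
Protocol Beta wins overall and in every disease group — no reversal.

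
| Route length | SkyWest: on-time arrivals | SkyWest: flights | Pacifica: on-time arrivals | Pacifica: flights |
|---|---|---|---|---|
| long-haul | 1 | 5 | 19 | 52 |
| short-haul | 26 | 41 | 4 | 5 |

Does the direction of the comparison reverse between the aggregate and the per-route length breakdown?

Yes

Long-haul: SkyWest 1/5 = 20.0%, Pacifica 19/52 = 36.5% → Pacifica
Short-haul: SkyWest 26/41 = 63.4%, Pacifica 4/5 = 80.0% → Pacifica
Overall: SkyWest 27/46 = 58.7%, Pacifica 23/57 = 40.4% → SkyWest
Pacifica wins each route group but SkyWest wins overall — the comparison reverses. Pacifica's flights skew toward long-haul, which has a lower base rate.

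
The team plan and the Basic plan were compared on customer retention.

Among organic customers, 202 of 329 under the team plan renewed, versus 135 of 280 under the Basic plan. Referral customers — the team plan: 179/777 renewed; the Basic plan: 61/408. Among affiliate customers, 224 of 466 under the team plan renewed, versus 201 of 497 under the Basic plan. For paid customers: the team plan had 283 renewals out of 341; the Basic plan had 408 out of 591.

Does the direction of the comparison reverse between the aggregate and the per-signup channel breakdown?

No

Organic: the team plan 202/329 = 61.4%, the Basic plan 135/280 = 48.2% → the team plan
Referral: the team plan 179/777 = 23.0%, the Basic plan 61/408 = 15.0% → the team plan
Affiliate: the team plan 224/466 = 48.1%, the Basic plan 201/497 = 40.4% → the team plan
Paid: the team plan 283/341 = 83.0%, the Basic plan 408/591 = 69.0% → the team plan
Overall: the team plan 888/1913 = 46.4%, the Basic plan 805/1776 = 45.3% → the team plan
The team plan wins overall and in every signup group — no reversal.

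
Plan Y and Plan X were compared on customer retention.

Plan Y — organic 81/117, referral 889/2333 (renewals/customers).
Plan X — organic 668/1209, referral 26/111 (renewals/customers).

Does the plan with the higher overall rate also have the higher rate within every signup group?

No

Organic: Plan Y 81/117 = 69.2%, Plan X 668/1209 = 55.3% → Plan Y
Referral: Plan Y 889/2333 = 38.1%, Plan X 26/111 = 23.4% → Plan Y
Overall: Plan Y 970/2450 = 39.6%, Plan X 694/1320 = 52.6% → Plan X
Plan Y wins each signup group but Plan X wins overall — the comparison reverses. Plan Y's customers skew toward referral, which has a lower base rate.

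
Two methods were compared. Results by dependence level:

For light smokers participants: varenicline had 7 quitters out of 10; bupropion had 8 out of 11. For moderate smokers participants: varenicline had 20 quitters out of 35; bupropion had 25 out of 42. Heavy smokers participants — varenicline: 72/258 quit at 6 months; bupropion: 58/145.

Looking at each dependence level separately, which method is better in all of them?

Light smokers: varenicline 7/10 = 70.0%, bupropion 8/11 = 72.7% → bupropion
Moderate smokers: varenicline 20/35 = 57.1%, bupropion 25/42 = 59.5% → bupropion
Heavy smokers: varenicline 72/258 = 27.9%, bupropion 58/145 = 40.0% → bupropion
Bupropion has the higher rate in all 3 groups.

bupropion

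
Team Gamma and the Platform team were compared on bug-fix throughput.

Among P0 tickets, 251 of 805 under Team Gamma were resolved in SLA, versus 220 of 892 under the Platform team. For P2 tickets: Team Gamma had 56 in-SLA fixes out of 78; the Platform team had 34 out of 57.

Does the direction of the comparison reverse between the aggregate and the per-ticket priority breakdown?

No

P0: Team Gamma 251/805 = 31.2%, the Platform team 220/892 = 24.7% → Team Gamma
P2: Team Gamma 56/78 = 71.8%, the Platform team 34/57 = 59.6% → Team Gamma
Overall: Team Gamma 307/883 = 34.8%, the Platform team 254/949 = 26.8% → Team Gamma
Team Gamma wins overall and in every ticket group — no reversal.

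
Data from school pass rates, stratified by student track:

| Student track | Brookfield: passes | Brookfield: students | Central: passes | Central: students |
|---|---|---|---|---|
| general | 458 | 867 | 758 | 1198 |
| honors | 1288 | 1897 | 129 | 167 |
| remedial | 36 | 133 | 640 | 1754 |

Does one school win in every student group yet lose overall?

Yes

General: Brookfield 458/867 = 52.8%, Central 758/1198 = 63.3% → Central
Honors: Brookfield 1288/1897 = 67.9%, Central 129/167 = 77.2% → Central
Remedial: Brookfield 36/133 = 27.1%, Central 640/1754 = 36.5% → Central
Overall: Brookfield 1782/2897 = 61.5%, Central 1527/3119 = 49.0% → Brookfield
Central wins each student group but Brookfield wins overall — the comparison reverses. Central's students skew toward remedial, which has a lower base rate.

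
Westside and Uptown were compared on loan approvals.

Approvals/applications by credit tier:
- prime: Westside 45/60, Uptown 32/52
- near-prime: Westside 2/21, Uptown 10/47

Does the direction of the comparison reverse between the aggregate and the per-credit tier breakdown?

Prime: Westside 45/60 = 75.0%, Uptown 32/52 = 61.5% → Westside
Near-prime: Westside 2/21 = 9.5%, Uptown 10/47 = 21.3% → Uptown
Overall: Westside 47/81 = 58.0%, Uptown 42/99 = 42.4% → Westside
Neither sweeps: Westside wins 1 of 2 groups, Uptown wins 1. Westside wins overall but not every group — no Simpson reversal.

No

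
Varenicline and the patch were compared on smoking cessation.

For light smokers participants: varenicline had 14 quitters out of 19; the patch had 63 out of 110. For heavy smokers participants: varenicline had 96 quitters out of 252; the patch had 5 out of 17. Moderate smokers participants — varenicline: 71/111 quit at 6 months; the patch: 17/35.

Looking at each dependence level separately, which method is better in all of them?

varenicline

Light smokers: varenicline 14/19 = 73.7%, the patch 63/110 = 57.3% → varenicline
Heavy smokers: varenicline 96/252 = 38.1%, the patch 5/17 = 29.4% → varenicline
Moderate smokers: varenicline 71/111 = 64.0%, the patch 17/35 = 48.6% → varenicline
Varenicline has the higher rate in all 3 groups.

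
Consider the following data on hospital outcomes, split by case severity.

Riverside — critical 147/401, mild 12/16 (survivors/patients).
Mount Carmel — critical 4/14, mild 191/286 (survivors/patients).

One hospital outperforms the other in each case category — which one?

Riverside

Critical: Riverside 147/401 = 36.7%, Mount Carmel 4/14 = 28.6% → Riverside
Mild: Riverside 12/16 = 75.0%, Mount Carmel 191/286 = 66.8% → Riverside
Riverside has the higher rate in both groups.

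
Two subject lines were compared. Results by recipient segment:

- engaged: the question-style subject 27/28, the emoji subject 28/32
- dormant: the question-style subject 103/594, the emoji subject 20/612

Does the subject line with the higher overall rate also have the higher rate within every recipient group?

Engaged: the question-style subject 27/28 = 96.4%, the emoji subject 28/32 = 87.5% → the question-style subject
Dormant: the question-style subject 103/594 = 17.3%, the emoji subject 20/612 = 3.3% → the question-style subject
Overall: the question-style subject 130/622 = 20.9%, the emoji subject 48/644 = 7.5% → the question-style subject
The question-style subject wins overall and in every recipient group — no reversal.

Yes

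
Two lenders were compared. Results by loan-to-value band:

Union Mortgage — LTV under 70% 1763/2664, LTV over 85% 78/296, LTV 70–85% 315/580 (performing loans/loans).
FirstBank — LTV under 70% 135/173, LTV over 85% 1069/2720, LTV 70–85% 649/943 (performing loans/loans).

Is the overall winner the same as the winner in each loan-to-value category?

No

LTV under 70%: Union Mortgage 1763/2664 = 66.2%, FirstBank 135/173 = 78.0% → FirstBank
LTV over 85%: Union Mortgage 78/296 = 26.4%, FirstBank 1069/2720 = 39.3% → FirstBank
LTV 70–85%: Union Mortgage 315/580 = 54.3%, FirstBank 649/943 = 68.8% → FirstBank
Overall: Union Mortgage 2156/3540 = 60.9%, FirstBank 1853/3836 = 48.3% → Union Mortgage
FirstBank wins each loan-to-value group but Union Mortgage wins overall — the comparison reverses. FirstBank's loans skew toward LTV over 85%, which has a lower base rate.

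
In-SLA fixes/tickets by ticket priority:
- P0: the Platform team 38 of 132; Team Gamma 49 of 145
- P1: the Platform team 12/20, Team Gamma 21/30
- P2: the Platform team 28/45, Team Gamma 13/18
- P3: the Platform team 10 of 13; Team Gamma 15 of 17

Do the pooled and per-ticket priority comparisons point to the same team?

P0: the Platform team 38/132 = 28.8%, Team Gamma 49/145 = 33.8% → Team Gamma
P1: the Platform team 12/20 = 60.0%, Team Gamma 21/30 = 70.0% → Team Gamma
P2: the Platform team 28/45 = 62.2%, Team Gamma 13/18 = 72.2% → Team Gamma
P3: the Platform team 10/13 = 76.9%, Team Gamma 15/17 = 88.2% → Team Gamma
Overall: the Platform team 88/210 = 41.9%, Team Gamma 98/210 = 46.7% → Team Gamma
Team Gamma wins overall and in every ticket group — no reversal.

Yes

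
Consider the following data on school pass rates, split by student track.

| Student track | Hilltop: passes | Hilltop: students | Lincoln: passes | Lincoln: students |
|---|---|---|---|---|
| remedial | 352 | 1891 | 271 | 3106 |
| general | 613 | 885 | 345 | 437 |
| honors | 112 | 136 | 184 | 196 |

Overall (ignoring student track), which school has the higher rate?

Remedial: Hilltop 352/1891 = 18.6%, Lincoln 271/3106 = 8.7% → Hilltop
General: Hilltop 613/885 = 69.3%, Lincoln 345/437 = 78.9% → Lincoln
Honors: Hilltop 112/136 = 82.4%, Lincoln 184/196 = 93.9% → Lincoln
Overall: Hilltop 1077/2912 = 37.0%, Lincoln 800/3739 = 21.4% → Hilltop
(Neither sweeps every student group, but Hilltop has the higher pooled rate.)

Hilltop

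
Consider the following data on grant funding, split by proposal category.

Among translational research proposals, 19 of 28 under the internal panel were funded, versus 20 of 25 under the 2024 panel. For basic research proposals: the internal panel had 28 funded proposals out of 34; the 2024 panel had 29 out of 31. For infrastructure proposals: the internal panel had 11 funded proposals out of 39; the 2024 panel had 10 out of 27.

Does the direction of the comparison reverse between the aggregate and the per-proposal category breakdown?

No

Translational research: the internal panel 19/28 = 67.9%, the 2024 panel 20/25 = 80.0% → the 2024 panel
Basic research: the internal panel 28/34 = 82.4%, the 2024 panel 29/31 = 93.5% → the 2024 panel
Infrastructure: the internal panel 11/39 = 28.2%, the 2024 panel 10/27 = 37.0% → the 2024 panel
Overall: the internal panel 58/101 = 57.4%, the 2024 panel 59/83 = 71.1% → the 2024 panel
The 2024 panel wins overall and in every proposal group — no reversal.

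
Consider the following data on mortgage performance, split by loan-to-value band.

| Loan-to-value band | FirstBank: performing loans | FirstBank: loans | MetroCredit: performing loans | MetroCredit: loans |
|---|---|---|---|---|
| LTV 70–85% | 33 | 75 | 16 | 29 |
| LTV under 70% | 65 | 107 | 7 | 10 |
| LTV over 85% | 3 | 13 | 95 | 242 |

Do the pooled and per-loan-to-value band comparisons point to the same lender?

No

LTV 70–85%: FirstBank 33/75 = 44.0%, MetroCredit 16/29 = 55.2% → MetroCredit
LTV under 70%: FirstBank 65/107 = 60.7%, MetroCredit 7/10 = 70.0% → MetroCredit
LTV over 85%: FirstBank 3/13 = 23.1%, MetroCredit 95/242 = 39.3% → MetroCredit
Overall: FirstBank 101/195 = 51.8%, MetroCredit 118/281 = 42.0% → FirstBank
MetroCredit wins each loan-to-value group but FirstBank wins overall — the comparison reverses. MetroCredit's loans skew toward LTV over 85%, which has a lower base rate.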